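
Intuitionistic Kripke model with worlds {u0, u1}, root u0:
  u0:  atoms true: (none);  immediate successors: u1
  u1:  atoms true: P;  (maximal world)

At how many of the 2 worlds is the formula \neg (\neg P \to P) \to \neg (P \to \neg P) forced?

u0: forces it.
u1: forces it.
Worlds forcing the formula: {u0, u1}.

2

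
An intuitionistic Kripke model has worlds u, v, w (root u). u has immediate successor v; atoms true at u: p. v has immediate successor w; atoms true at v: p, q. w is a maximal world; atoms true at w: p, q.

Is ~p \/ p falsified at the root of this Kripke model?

No

u ||- ~p \/ p via the disjunct p.
So the root u forces ~p \/ p; the model is not a countermodel.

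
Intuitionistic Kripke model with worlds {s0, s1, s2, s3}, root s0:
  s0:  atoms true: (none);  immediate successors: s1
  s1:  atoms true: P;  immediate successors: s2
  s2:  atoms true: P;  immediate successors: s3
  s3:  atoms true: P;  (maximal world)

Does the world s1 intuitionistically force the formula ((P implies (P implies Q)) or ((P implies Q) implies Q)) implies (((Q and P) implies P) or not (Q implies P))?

Yes

s1 forces ((P implies (P implies Q)) or ((P implies Q) implies Q)) implies (((Q and P) implies P) or not (Q implies P)): every world accessible from s1 that forces (P implies (P implies Q)) or ((P implies Q) implies Q) (namely s1, s2, s3) also forces ((Q and P) implies P) or not (Q implies P).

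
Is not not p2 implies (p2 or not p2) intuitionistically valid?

No

This is a variant of double-negation elimination (deriving excluded middle from double negation), which is not intuitionistically valid.
A Kripke countermodel: worlds u, v; order generated by u <= v; atoms true at each world — u:{}; v:{p2}.
u does not force not not p2 implies (p2 or not p2): already at u itself, u forces not not p2 but u does not force p2 or not p2.
u does not force p2 or not p2: neither disjunct is forced at u.
u lacks atom p2, so u does not force p2.
So the root u does not force the formula.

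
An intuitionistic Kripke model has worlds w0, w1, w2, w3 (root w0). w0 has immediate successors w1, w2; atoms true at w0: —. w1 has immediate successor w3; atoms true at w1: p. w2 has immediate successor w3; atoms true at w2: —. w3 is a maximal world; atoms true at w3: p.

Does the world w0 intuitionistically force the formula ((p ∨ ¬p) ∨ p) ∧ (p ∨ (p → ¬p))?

w0 ⊮ ((p ∨ ¬p) ∨ p) ∧ (p ∨ (p → ¬p)) since w0 fails (p ∨ ¬p) ∨ p.

No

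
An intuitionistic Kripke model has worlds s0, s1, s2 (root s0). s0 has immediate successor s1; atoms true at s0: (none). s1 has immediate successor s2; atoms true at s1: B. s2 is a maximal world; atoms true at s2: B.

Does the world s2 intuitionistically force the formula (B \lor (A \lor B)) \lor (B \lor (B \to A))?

s2 \Vdash (B \lor (A \lor B)) \lor (B \lor (B \to A)) via the disjunct B \lor (A \lor B).

Yes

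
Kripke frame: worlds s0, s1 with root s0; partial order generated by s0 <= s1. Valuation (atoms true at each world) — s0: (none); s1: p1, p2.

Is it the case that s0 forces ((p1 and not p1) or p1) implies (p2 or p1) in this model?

s0 forces ((p1 and not p1) or p1) implies (p2 or p1): every world accessible from s0 that forces (p1 and not p1) or p1 (namely s1) also forces p2 or p1.

Yes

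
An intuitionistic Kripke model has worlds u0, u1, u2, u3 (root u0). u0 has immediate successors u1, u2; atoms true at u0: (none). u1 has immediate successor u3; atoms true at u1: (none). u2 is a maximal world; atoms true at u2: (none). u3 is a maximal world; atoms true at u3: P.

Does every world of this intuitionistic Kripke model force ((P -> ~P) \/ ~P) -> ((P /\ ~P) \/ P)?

Not every world: u0 ||-/- ((P -> ~P) \/ ~P) -> ((P /\ ~P) \/ P).
u0 ||-/- ((P -> ~P) \/ ~P) -> ((P /\ ~P) \/ P): at the accessible world u2, u2 ||- (P -> ~P) \/ ~P but u2 ||-/- (P /\ ~P) \/ P.
u2 ||-/- (P /\ ~P) \/ P: neither disjunct is forced at u2.

No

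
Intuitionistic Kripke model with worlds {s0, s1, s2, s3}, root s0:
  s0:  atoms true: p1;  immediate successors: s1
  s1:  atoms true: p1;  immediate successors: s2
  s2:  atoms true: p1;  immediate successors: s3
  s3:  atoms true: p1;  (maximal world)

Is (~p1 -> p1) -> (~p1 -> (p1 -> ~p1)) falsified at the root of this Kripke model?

No

s0 ||- (~p1 -> p1) -> (~p1 -> (p1 -> ~p1)): every world accessible from s0 that forces ~p1 -> p1 (namely s0, s1, s2, s3) also forces ~p1 -> (p1 -> ~p1).
So the root s0 forces (~p1 -> p1) -> (~p1 -> (p1 -> ~p1)); the model is not a countermodel.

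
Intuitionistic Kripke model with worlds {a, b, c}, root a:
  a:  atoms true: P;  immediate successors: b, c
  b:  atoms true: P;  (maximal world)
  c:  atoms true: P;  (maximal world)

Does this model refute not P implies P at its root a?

a forces not P implies P vacuously: no world accessible from a forces the antecedent not P.
So the root a forces not P implies P; the model is not a countermodel.

No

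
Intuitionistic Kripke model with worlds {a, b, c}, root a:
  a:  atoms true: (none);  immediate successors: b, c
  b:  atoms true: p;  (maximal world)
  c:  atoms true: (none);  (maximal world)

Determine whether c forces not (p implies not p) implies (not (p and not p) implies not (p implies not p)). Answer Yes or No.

c forces not (p implies not p) implies (not (p and not p) implies not (p implies not p)) vacuously: no world accessible from c forces the antecedent not (p implies not p).

Yes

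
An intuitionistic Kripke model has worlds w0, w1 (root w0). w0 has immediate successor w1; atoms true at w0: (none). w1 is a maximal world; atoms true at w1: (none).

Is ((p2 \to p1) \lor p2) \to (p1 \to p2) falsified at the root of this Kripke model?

No

w0 \Vdash ((p2 \to p1) \lor p2) \to (p1 \to p2): every world accessible from w0 that forces (p2 \to p1) \lor p2 (namely w0, w1) also forces p1 \to p2.
So the root w0 forces ((p2 \to p1) \lor p2) \to (p1 \to p2); the model is not a countermodel.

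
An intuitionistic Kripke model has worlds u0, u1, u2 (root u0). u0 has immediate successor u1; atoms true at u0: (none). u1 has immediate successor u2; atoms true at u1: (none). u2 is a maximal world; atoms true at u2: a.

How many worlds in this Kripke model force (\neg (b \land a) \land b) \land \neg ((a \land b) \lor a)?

u0: does not force it — u0 \nVdash (\neg (b \land a) \land b) \land \neg ((a \land b) \lor a) since u0 fails \neg (b \land a) \land b.
u1: does not force it — u1 \nVdash (\neg (b \land a) \land b) \land \neg ((a \land b) \lor a) since u1 fails \neg (b \land a) \land b.
u2: does not force it.
Worlds forcing the formula: { }.

0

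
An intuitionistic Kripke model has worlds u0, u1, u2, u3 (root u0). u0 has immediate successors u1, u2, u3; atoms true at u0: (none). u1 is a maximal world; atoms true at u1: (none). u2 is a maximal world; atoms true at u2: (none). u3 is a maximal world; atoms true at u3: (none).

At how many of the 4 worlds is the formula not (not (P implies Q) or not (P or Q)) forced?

0

u0: does not force it — u0 does not force not (not (P implies Q) or not (P or Q)) since u0 is accessible from u0 and u0 forces not (P implies Q) or not (P or Q).
u1: does not force it.
u2: does not force it.
u3: does not force it.
Worlds forcing the formula: { }.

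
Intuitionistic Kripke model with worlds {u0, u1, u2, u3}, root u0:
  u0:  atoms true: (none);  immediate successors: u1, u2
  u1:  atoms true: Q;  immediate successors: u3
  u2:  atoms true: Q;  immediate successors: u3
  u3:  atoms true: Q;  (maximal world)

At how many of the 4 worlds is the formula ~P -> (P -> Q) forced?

4

u0: forces it.
u1: forces it.
u2: forces it.
u3: forces it.
Worlds forcing the formula: {u0, u1, u2, u3}.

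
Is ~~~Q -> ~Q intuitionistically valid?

This is triple-negation reduction, which is intuitionistically derivable.
Assume ~~~Q and suppose Q. Then ~~Q (double-negation introduction), contradicting ~~~Q. So ~Q.

Yes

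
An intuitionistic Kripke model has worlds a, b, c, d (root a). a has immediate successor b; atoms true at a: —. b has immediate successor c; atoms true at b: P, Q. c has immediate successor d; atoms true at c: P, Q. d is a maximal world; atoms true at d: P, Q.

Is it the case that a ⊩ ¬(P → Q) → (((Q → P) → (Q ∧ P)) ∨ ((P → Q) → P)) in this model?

Yes

a ⊩ ¬(P → Q) → (((Q → P) → (Q ∧ P)) ∨ ((P → Q) → P)) vacuously: no world accessible from a forces the antecedent ¬(P → Q).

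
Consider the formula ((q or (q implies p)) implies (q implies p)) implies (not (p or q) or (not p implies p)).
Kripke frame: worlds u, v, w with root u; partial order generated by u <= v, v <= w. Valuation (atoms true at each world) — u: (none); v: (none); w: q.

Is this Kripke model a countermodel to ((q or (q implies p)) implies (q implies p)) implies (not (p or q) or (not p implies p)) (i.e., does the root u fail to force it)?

u forces ((q or (q implies p)) implies (q implies p)) implies (not (p or q) or (not p implies p)) vacuously: no world accessible from u forces the antecedent (q or (q implies p)) implies (q implies p).
So the root u forces ((q or (q implies p)) implies (q implies p)) implies (not (p or q) or (not p implies p)); the model is not a countermodel.

No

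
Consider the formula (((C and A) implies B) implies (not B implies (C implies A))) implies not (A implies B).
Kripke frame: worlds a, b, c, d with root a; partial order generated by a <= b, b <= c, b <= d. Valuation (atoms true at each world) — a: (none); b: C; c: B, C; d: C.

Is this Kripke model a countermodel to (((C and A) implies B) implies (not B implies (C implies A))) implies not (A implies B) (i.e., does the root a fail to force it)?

a does not force (((C and A) implies B) implies (not B implies (C implies A))) implies not (A implies B): at the accessible world c, c forces ((C and A) implies B) implies (not B implies (C implies A)) but c does not force not (A implies B).
c does not force not (A implies B) since c is accessible from c and c forces A implies B.
c forces A implies B vacuously: no world accessible from c forces the antecedent A.
So the root a does not force (((C and A) implies B) implies (not B implies (C implies A))) implies not (A implies B); the model is a countermodel.

Yes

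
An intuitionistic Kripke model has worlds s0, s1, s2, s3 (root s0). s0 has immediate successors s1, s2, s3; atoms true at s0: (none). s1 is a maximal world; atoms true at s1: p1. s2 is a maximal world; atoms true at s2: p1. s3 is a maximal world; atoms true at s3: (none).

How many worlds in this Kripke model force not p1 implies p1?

2

s0: does not force it — s0 does not force not p1 implies p1: at the accessible world s3, s3 forces not p1 but s3 does not force p1.
s1: forces it.
s2: forces it.
s3: does not force it.
Worlds forcing the formula: {s1, s2}.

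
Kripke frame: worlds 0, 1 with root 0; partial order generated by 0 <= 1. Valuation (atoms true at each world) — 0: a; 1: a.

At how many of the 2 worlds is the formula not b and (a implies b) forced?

0: does not force it — 0 does not force not b and (a implies b) since 0 fails a implies b.
1: does not force it.
Worlds forcing the formula: { }.

0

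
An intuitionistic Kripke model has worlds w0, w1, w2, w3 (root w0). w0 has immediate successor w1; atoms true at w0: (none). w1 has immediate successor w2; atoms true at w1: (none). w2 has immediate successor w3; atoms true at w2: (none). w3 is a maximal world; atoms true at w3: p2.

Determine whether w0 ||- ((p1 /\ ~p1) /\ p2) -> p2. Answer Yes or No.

Yes

w0 ||- ((p1 /\ ~p1) /\ p2) -> p2 vacuously: no world accessible from w0 forces the antecedent (p1 /\ ~p1) /\ p2.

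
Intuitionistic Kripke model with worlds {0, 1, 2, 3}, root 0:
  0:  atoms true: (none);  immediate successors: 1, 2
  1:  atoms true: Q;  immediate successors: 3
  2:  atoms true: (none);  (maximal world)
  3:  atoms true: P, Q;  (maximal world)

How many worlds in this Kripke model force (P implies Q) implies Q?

2

0: does not force it — 0 does not force (P implies Q) implies Q: already at 0 itself, 0 forces P implies Q but 0 does not force Q.
1: forces it.
2: does not force it — 2 does not force (P implies Q) implies Q: already at 2 itself, 2 forces P implies Q but 2 does not force Q.
3: forces it.
Worlds forcing the formula: {1, 3}.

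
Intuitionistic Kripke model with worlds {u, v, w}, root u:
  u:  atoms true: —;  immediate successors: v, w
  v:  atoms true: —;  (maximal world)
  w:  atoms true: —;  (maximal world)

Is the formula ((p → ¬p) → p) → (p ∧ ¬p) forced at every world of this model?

Yes

u ⊩ ((p → ¬p) → p) → (p ∧ ¬p) vacuously: no world accessible from u forces the antecedent (p → ¬p) → p.
Since the root u forces ((p → ¬p) → p) → (p ∧ ¬p) and forcing is persistent (monotone upward), every world forces it.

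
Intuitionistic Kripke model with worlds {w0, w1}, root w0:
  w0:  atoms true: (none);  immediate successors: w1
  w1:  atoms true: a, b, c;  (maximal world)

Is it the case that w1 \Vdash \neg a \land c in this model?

w1 \nVdash \neg a \land c since w1 fails \neg a.

No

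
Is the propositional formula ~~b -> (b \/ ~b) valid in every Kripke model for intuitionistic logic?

This is a variant of double-negation elimination (deriving excluded middle from double negation), which is not intuitionistically valid.
A Kripke countermodel: worlds u, v; order generated by u <= v; atoms true at each world — u:{}; v:{b}.
u ||-/- ~~b -> (b \/ ~b): already at u itself, u ||- ~~b but u ||-/- b \/ ~b.
u ||-/- b \/ ~b: neither disjunct is forced at u.
u lacks atom b, so u ||-/- b.
So the root u does not force the formula.

No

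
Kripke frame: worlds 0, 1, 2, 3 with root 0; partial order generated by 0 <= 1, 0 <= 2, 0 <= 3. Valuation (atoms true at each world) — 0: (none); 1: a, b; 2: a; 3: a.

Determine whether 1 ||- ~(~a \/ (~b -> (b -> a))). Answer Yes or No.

1 ||-/- ~(~a \/ (~b -> (b -> a))) since 1 is accessible from 1 and 1 ||- ~a \/ (~b -> (b -> a)).
1 ||- ~a \/ (~b -> (b -> a)) via the disjunct ~b -> (b -> a).

No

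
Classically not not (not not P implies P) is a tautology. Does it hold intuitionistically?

Yes

This is the double negation of double-negation elimination, which is intuitionistically derivable.
By Glivenko's theorem the double negation of any classical propositional tautology is intuitionistically provable; not not P implies P is classically a tautology.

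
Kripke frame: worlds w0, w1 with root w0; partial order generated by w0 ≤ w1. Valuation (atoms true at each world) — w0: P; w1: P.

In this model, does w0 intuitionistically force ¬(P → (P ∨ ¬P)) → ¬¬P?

Yes

w0 ⊩ ¬(P → (P ∨ ¬P)) → ¬¬P vacuously: no world accessible from w0 forces the antecedent ¬(P → (P ∨ ¬P)).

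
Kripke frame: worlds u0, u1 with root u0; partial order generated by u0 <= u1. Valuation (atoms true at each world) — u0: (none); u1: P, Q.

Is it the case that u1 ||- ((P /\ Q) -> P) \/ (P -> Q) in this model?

u1 ||- ((P /\ Q) -> P) \/ (P -> Q) via the disjunct (P /\ Q) -> P.

Yes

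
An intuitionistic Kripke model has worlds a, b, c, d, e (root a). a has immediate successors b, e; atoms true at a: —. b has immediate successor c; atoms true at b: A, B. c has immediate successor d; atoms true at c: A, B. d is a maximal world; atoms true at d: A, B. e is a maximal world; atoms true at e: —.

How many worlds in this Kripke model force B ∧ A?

3

a: does not force it — a ⊮ B ∧ A since a fails B.
b: forces it.
c: forces it.
d: forces it.
e: does not force it — e ⊮ B ∧ A since e fails B.
Worlds forcing the formula: {b, c, d}.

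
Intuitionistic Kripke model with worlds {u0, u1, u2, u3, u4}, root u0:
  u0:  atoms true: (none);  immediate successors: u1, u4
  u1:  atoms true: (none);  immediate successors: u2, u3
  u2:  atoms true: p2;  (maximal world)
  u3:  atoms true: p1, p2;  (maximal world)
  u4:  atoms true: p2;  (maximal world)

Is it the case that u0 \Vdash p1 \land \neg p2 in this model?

No

u0 \nVdash p1 \land \neg p2 since u0 fails p1.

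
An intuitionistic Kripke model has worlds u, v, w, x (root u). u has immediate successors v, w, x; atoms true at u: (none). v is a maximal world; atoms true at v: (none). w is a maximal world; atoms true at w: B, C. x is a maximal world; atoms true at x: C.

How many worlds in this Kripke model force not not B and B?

u: does not force it — u does not force not not B and B since u fails not not B.
v: does not force it — v does not force not not B and B since v fails not not B.
w: forces it.
x: does not force it.
Worlds forcing the formula: {w}.

1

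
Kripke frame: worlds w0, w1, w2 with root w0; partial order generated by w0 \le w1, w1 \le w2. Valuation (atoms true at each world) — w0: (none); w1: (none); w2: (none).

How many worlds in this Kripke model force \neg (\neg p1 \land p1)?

w0: forces it.
w1: forces it.
w2: forces it.
Worlds forcing the formula: {w0, w1, w2}.

3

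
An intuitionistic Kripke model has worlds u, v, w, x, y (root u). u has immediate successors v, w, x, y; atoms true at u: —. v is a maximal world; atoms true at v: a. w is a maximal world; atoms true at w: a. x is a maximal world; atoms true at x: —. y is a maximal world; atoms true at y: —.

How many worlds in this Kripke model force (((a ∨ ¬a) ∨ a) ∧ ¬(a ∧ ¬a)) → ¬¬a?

u: does not force it — u ⊮ (((a ∨ ¬a) ∨ a) ∧ ¬(a ∧ ¬a)) → ¬¬a: at the accessible world x, x ⊩ ((a ∨ ¬a) ∨ a) ∧ ¬(a ∧ ¬a) but x ⊮ ¬¬a.
v: forces it.
w: forces it.
x: does not force it — x ⊮ (((a ∨ ¬a) ∨ a) ∧ ¬(a ∧ ¬a)) → ¬¬a: already at x itself, x ⊩ ((a ∨ ¬a) ∨ a) ∧ ¬(a ∧ ¬a) but x ⊮ ¬¬a.
y: does not force it.
Worlds forcing the formula: {v, w}.

2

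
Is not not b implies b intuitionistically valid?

No

This is double-negation elimination, which is not intuitionistically valid.
A Kripke countermodel: worlds 0, 1; order generated by 0 <= 1; atoms true at each world — 0:{}; 1:{b}.
0 does not force not not b implies b: already at 0 itself, 0 forces not not b but 0 does not force b.
0 lacks atom b, so 0 does not force b.
So the root 0 does not force the formula.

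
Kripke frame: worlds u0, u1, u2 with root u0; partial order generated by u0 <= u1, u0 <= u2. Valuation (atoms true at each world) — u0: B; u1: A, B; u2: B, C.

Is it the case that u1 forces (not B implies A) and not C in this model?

u1 forces (not B implies A) and not C since u1 forces both conjuncts.

Yes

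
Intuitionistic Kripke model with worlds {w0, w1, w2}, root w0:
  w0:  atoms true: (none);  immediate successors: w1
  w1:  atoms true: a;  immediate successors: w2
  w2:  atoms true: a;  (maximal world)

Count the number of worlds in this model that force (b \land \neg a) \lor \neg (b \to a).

w0: does not force it — w0 \nVdash (b \land \neg a) \lor \neg (b \to a): neither disjunct is forced at w0.
w1: does not force it — w1 \nVdash (b \land \neg a) \lor \neg (b \to a): neither disjunct is forced at w1.
w2: does not force it.
Worlds forcing the formula: { }.

0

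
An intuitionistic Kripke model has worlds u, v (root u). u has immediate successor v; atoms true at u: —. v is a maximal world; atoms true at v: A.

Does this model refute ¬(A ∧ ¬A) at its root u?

No

u ⊩ ¬(A ∧ ¬A): no world accessible from u forces A ∧ ¬A.
So the root u forces ¬(A ∧ ¬A); the model is not a countermodel.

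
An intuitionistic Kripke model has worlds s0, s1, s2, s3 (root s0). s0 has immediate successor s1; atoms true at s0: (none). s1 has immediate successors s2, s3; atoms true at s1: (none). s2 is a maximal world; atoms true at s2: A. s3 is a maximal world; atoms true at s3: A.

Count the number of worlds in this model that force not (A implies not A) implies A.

s0: does not force it — s0 does not force not (A implies not A) implies A: already at s0 itself, s0 forces not (A implies not A) but s0 does not force A.
s1: does not force it.
s2: forces it.
s3: forces it.
Worlds forcing the formula: {s2, s3}.

2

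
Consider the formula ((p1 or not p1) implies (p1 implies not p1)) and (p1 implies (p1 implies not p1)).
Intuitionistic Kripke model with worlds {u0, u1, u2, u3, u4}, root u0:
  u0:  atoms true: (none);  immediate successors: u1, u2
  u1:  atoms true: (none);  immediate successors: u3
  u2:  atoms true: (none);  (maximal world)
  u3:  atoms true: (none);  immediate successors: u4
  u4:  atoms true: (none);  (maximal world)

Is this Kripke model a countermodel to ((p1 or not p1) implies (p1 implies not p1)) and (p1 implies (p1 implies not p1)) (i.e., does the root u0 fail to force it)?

No

u0 forces ((p1 or not p1) implies (p1 implies not p1)) and (p1 implies (p1 implies not p1)) since u0 forces both conjuncts.
So the root u0 forces ((p1 or not p1) implies (p1 implies not p1)) and (p1 implies (p1 implies not p1)); the model is not a countermodel.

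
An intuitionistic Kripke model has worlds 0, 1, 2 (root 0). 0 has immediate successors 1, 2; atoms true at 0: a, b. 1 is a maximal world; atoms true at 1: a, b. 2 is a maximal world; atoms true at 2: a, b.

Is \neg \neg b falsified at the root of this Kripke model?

No

0 \Vdash \neg \neg b: no world accessible from 0 forces \neg b.
So the root 0 forces \neg \neg b; the model is not a countermodel.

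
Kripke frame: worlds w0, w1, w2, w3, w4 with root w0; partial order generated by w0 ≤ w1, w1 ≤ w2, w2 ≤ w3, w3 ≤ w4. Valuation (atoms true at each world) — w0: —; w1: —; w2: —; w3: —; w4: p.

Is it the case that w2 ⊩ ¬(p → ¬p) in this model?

Yes

w2 ⊩ ¬(p → ¬p): no world accessible from w2 forces p → ¬p.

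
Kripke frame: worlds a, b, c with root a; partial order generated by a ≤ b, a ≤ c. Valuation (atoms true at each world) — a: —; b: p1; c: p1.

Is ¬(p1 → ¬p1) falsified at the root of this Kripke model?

No

a ⊩ ¬(p1 → ¬p1): no world accessible from a forces p1 → ¬p1.
So the root a forces ¬(p1 → ¬p1); the model is not a countermodel.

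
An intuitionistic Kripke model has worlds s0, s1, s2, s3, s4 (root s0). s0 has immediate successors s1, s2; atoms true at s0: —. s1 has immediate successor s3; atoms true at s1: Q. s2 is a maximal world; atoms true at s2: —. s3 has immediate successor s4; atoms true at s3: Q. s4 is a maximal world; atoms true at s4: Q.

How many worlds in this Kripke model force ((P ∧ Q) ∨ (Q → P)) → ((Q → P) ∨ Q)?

s0: forces it.
s1: forces it.
s2: forces it.
s3: forces it.
s4: forces it.
Worlds forcing the formula: {s0, s1, s2, s3, s4}.

5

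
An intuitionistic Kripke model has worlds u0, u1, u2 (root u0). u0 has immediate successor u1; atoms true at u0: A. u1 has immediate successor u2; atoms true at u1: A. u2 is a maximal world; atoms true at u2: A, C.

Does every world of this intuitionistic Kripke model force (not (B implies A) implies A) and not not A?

u0 forces (not (B implies A) implies A) and not not A since u0 forces both conjuncts.
Since the root u0 forces (not (B implies A) implies A) and not not A and forcing is persistent (monotone upward), every world forces it.

Yes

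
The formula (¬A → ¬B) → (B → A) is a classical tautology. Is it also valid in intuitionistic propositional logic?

This is the converse of contraposition, which is not intuitionistically valid.
A Kripke countermodel: worlds 0, 1; order generated by 0 ≤ 1; atoms true at each world — 0:{B}; 1:{A,B}.
0 ⊮ (¬A → ¬B) → (B → A): already at 0 itself, 0 ⊩ ¬A → ¬B but 0 ⊮ B → A.
0 ⊮ B → A: already at 0 itself, 0 ⊩ B but 0 ⊮ A.
0 lacks atom A, so 0 ⊮ A.
So the root 0 does not force the formula.

No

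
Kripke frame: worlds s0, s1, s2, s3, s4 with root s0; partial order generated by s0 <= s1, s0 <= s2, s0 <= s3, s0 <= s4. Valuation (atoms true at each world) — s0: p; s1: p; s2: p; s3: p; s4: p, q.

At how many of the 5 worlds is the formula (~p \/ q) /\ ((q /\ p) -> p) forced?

s0: does not force it — s0 ||-/- (~p \/ q) /\ ((q /\ p) -> p) since s0 fails ~p \/ q.
s1: does not force it — s1 ||-/- (~p \/ q) /\ ((q /\ p) -> p) since s1 fails ~p \/ q.
s2: does not force it — s2 ||-/- (~p \/ q) /\ ((q /\ p) -> p) since s2 fails ~p \/ q.
s3: does not force it.
s4: forces it.
Worlds forcing the formula: {s4}.

1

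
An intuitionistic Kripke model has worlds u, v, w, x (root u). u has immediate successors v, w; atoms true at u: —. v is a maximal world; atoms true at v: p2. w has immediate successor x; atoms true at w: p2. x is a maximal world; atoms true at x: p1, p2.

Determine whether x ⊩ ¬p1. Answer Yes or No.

x ⊮ ¬p1 since x is accessible from x and x ⊩ p1.

No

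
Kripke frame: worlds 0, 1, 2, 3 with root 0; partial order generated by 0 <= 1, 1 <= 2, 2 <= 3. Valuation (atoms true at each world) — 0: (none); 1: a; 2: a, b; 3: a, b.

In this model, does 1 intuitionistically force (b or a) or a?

Yes

1 forces (b or a) or a via the disjunct b or a.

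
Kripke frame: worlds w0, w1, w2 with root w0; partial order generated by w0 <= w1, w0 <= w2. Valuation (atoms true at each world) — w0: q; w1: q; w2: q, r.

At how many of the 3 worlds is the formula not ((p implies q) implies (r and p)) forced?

3

w0: forces it.
w1: forces it.
w2: forces it.
Worlds forcing the formula: {w0, w1, w2}.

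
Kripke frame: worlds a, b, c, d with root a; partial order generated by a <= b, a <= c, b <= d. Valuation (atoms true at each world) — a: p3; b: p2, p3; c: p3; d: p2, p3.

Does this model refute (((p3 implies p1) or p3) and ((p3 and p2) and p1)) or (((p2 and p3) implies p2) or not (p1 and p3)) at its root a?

No

a forces (((p3 implies p1) or p3) and ((p3 and p2) and p1)) or (((p2 and p3) implies p2) or not (p1 and p3)) via the disjunct ((p2 and p3) implies p2) or not (p1 and p3).
So the root a forces (((p3 implies p1) or p3) and ((p3 and p2) and p1)) or (((p2 and p3) implies p2) or not (p1 and p3)); the model is not a countermodel.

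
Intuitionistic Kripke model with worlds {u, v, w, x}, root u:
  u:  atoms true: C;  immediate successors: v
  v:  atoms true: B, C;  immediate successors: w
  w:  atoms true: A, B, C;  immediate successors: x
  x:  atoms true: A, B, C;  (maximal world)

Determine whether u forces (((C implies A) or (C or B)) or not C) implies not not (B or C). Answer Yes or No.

u forces (((C implies A) or (C or B)) or not C) implies not not (B or C): every world accessible from u that forces ((C implies A) or (C or B)) or not C (namely u, v, w, x) also forces not not (B or C).

Yes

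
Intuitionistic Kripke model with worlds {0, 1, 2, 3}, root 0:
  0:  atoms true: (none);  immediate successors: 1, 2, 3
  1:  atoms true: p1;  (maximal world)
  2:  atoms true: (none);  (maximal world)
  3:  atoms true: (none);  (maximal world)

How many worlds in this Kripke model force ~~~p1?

2

0: does not force it — 0 ||-/- ~~~p1 since 1 is accessible from 0 and 1 ||- ~~p1.
1: does not force it — 1 ||-/- ~~~p1 since 1 is accessible from 1 and 1 ||- ~~p1.
2: forces it.
3: forces it.
Worlds forcing the formula: {2, 3}.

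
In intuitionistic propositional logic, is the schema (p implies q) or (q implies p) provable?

This is the Gödel–Dummett linearity axiom, which is not intuitionistically valid.
A Kripke countermodel: worlds w0, w1, w2; order generated by w0 <= w1, w0 <= w2; atoms true at each world — w0:{}; w1:{p}; w2:{q}.
w0 does not force (p implies q) or (q implies p): neither disjunct is forced at w0.
w0 does not force p implies q: at the accessible world w1, w1 forces p but w1 does not force q.
w1 lacks atom q, so w1 does not force q.
So the root w0 does not force the formula.

No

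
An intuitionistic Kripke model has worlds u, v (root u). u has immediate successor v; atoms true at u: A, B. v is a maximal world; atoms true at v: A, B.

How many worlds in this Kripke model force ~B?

0

u: does not force it — u ||-/- ~B since u is accessible from u and u ||- B.
v: does not force it.
Worlds forcing the formula: { }.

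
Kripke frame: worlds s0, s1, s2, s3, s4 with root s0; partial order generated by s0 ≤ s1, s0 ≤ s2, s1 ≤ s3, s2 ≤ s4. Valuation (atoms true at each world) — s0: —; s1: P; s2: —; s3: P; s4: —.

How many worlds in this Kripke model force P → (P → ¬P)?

s0: does not force it — s0 ⊮ P → (P → ¬P): at the accessible world s1, s1 ⊩ P but s1 ⊮ P → ¬P.
s1: does not force it — s1 ⊮ P → (P → ¬P): already at s1 itself, s1 ⊩ P but s1 ⊮ P → ¬P.
s2: forces it.
s3: does not force it — s3 ⊮ P → (P → ¬P): already at s3 itself, s3 ⊩ P but s3 ⊮ P → ¬P.
s4: forces it.
Worlds forcing the formula: {s2, s4}.

2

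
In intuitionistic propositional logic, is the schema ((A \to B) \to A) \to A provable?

No

This is Peirce's law, which is not intuitionistically valid.
A Kripke countermodel: worlds a, b; order generated by a \le b; atoms true at each world — a:{}; b:{A}.
a \nVdash ((A \to B) \to A) \to A: already at a itself, a \Vdash (A \to B) \to A but a \nVdash A.
a lacks atom A, so a \nVdash A.
So the root a does not force the formula.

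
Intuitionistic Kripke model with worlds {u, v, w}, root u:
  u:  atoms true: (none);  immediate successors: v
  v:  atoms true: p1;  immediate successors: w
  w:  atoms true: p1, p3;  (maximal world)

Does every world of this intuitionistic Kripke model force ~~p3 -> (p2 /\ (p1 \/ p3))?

Not every world: u ||-/- ~~p3 -> (p2 /\ (p1 \/ p3)).
u ||-/- ~~p3 -> (p2 /\ (p1 \/ p3)): already at u itself, u ||- ~~p3 but u ||-/- p2 /\ (p1 \/ p3).
u ||-/- p2 /\ (p1 \/ p3) since u fails p2.

No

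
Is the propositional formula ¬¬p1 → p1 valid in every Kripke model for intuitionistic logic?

No

This is double-negation elimination, which is not intuitionistically valid.
A Kripke countermodel: worlds u0, u1; order generated by u0 ≤ u1; atoms true at each world — u0:{}; u1:{p1}.
u0 ⊮ ¬¬p1 → p1: already at u0 itself, u0 ⊩ ¬¬p1 but u0 ⊮ p1.
u0 lacks atom p1, so u0 ⊮ p1.
So the root u0 does not force the formula.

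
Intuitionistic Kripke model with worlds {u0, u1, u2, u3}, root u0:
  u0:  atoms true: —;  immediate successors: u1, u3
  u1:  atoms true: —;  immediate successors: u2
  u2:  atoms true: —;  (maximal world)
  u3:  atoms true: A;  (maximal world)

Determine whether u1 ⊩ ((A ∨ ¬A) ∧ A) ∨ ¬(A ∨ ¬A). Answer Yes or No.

u1 ⊮ ((A ∨ ¬A) ∧ A) ∨ ¬(A ∨ ¬A): neither disjunct is forced at u1.
u1 ⊮ (A ∨ ¬A) ∧ A since u1 fails A.

No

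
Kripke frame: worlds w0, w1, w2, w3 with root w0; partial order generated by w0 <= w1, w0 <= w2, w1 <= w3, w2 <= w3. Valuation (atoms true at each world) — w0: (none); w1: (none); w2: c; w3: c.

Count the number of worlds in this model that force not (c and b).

4

w0: forces it.
w1: forces it.
w2: forces it.
w3: forces it.
Worlds forcing the formula: {w0, w1, w2, w3}.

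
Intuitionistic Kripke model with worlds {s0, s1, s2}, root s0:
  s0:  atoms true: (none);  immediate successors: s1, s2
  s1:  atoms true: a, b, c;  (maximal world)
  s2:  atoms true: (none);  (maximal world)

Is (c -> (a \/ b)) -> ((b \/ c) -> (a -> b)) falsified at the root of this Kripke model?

No

s0 ||- (c -> (a \/ b)) -> ((b \/ c) -> (a -> b)): every world accessible from s0 that forces c -> (a \/ b) (namely s0, s1, s2) also forces (b \/ c) -> (a -> b).
So the root s0 forces (c -> (a \/ b)) -> ((b \/ c) -> (a -> b)); the model is not a countermodel.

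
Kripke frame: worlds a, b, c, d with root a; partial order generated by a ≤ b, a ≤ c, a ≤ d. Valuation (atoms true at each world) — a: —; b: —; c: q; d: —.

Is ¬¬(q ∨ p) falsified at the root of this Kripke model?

Yes

a ⊮ ¬¬(q ∨ p) since b is accessible from a and b ⊩ ¬(q ∨ p).
b ⊩ ¬(q ∨ p): no world accessible from b forces q ∨ p.
So the root a does not force ¬¬(q ∨ p); the model is a countermodel.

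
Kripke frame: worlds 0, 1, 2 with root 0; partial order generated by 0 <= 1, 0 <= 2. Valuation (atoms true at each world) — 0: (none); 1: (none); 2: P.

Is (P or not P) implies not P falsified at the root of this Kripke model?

Yes

0 does not force (P or not P) implies not P: at the accessible world 2, 2 forces P or not P but 2 does not force not P.
2 does not force not P since 2 is accessible from 2 and 2 forces P.
So the root 0 does not force (P or not P) implies not P; the model is a countermodel.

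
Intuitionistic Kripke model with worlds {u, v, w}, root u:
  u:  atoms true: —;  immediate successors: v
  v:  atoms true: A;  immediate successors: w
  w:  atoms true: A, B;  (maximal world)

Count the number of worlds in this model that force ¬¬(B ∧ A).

u: forces it.
v: forces it.
w: forces it.
Worlds forcing the formula: {u, v, w}.

3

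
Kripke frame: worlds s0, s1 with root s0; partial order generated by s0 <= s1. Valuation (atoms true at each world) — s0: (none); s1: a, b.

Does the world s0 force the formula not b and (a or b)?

s0 does not force not b and (a or b) since s0 fails not b.

No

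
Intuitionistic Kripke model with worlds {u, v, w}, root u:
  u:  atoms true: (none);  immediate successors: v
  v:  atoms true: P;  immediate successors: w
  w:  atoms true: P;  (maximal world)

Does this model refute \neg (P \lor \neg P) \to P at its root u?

u \Vdash \neg (P \lor \neg P) \to P vacuously: no world accessible from u forces the antecedent \neg (P \lor \neg P).
So the root u forces \neg (P \lor \neg P) \to P; the model is not a countermodel.

No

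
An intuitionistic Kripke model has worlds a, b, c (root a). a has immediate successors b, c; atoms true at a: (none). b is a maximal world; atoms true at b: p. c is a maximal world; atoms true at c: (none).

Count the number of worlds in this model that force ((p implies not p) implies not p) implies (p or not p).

2

a: does not force it — a does not force ((p implies not p) implies not p) implies (p or not p): already at a itself, a forces (p implies not p) implies not p but a does not force p or not p.
b: forces it.
c: forces it.
Worlds forcing the formula: {b, c}.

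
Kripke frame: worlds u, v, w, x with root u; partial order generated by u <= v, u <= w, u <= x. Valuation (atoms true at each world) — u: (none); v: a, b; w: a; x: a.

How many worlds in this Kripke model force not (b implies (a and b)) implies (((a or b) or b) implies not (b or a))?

u: forces it.
v: forces it.
w: forces it.
x: forces it.
Worlds forcing the formula: {u, v, w, x}.

4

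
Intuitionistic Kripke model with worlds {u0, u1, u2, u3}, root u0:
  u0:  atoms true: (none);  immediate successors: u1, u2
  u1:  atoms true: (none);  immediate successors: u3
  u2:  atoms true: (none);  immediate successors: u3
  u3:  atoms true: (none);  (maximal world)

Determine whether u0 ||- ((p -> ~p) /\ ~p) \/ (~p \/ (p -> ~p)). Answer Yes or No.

Yes

u0 ||- ((p -> ~p) /\ ~p) \/ (~p \/ (p -> ~p)) via the disjunct (p -> ~p) /\ ~p.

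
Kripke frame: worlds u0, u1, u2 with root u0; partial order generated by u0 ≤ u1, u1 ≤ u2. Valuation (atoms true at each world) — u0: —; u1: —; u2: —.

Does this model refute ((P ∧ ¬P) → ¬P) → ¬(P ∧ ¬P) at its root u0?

u0 ⊩ ((P ∧ ¬P) → ¬P) → ¬(P ∧ ¬P): every world accessible from u0 that forces (P ∧ ¬P) → ¬P (namely u0, u1, u2) also forces ¬(P ∧ ¬P).
So the root u0 forces ((P ∧ ¬P) → ¬P) → ¬(P ∧ ¬P); the model is not a countermodel.

No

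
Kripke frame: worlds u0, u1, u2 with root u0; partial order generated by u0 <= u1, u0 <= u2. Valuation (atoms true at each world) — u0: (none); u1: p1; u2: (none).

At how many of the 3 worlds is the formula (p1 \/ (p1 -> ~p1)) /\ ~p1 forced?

1

u0: does not force it — u0 ||-/- (p1 \/ (p1 -> ~p1)) /\ ~p1 since u0 fails p1 \/ (p1 -> ~p1).
u1: does not force it — u1 ||-/- (p1 \/ (p1 -> ~p1)) /\ ~p1 since u1 fails ~p1.
u2: forces it.
Worlds forcing the formula: {u2}.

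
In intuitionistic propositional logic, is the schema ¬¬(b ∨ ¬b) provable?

This is the double negation of excluded middle, which is intuitionistically derivable.
Assuming ¬(b ∨ ¬b): from b we'd get b ∨ ¬b, so ¬b; but then b ∨ ¬b again — contradiction. Hence ¬¬(b ∨ ¬b).

Yes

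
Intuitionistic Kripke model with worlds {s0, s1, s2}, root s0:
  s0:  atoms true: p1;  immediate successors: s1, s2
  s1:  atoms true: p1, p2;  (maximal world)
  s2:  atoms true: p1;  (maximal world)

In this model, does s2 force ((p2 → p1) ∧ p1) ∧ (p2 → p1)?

s2 ⊩ ((p2 → p1) ∧ p1) ∧ (p2 → p1) since s2 forces both conjuncts.

Yes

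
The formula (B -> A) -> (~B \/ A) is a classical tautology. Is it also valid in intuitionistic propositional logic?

This is the material-implication-as-disjunction principle, which is not intuitionistically valid.
A Kripke countermodel: worlds 0, 1; order generated by 0 <= 1; atoms true at each world — 0:{}; 1:{A,B}.
0 ||-/- (B -> A) -> (~B \/ A): already at 0 itself, 0 ||- B -> A but 0 ||-/- ~B \/ A.
0 ||-/- ~B \/ A: neither disjunct is forced at 0.
0 ||-/- ~B since 1 is accessible from 0 and 1 ||- B.
So the root 0 does not force the formula.

No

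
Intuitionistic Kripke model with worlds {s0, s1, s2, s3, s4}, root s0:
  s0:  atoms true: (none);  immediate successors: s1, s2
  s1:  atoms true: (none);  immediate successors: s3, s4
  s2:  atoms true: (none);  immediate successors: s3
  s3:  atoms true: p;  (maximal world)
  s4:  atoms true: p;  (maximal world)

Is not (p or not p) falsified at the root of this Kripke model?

s0 does not force not (p or not p) since s3 is accessible from s0 and s3 forces p or not p.
s3 forces p or not p via the disjunct p.
So the root s0 does not force not (p or not p); the model is a countermodel.

Yes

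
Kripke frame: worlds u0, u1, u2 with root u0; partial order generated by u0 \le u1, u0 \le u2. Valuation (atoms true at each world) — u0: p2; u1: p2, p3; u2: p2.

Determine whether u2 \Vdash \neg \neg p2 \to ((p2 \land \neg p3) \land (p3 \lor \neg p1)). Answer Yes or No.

u2 \Vdash \neg \neg p2 \to ((p2 \land \neg p3) \land (p3 \lor \neg p1)): every world accessible from u2 that forces \neg \neg p2 (namely u2) also forces (p2 \land \neg p3) \land (p3 \lor \neg p1).

Yes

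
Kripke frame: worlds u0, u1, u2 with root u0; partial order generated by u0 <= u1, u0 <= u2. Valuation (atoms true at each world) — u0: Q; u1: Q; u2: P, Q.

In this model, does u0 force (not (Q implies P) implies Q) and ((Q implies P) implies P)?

Yes

u0 forces (not (Q implies P) implies Q) and ((Q implies P) implies P) since u0 forces both conjuncts.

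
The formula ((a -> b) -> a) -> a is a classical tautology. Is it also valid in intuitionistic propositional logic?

No

This is Peirce's law, which is not intuitionistically valid.
A Kripke countermodel: worlds u0, u1; order generated by u0 <= u1; atoms true at each world — u0:{}; u1:{a}.
u0 ||-/- ((a -> b) -> a) -> a: already at u0 itself, u0 ||- (a -> b) -> a but u0 ||-/- a.
u0 lacks atom a, so u0 ||-/- a.
So the root u0 does not force the formula.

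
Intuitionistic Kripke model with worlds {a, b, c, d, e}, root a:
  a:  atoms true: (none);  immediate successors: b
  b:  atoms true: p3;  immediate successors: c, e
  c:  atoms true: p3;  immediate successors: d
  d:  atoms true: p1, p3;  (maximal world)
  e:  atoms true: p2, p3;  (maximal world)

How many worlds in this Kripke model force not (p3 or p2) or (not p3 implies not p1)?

a: forces it.
b: forces it.
c: forces it.
d: forces it.
e: forces it.
Worlds forcing the formula: {a, b, c, d, e}.

5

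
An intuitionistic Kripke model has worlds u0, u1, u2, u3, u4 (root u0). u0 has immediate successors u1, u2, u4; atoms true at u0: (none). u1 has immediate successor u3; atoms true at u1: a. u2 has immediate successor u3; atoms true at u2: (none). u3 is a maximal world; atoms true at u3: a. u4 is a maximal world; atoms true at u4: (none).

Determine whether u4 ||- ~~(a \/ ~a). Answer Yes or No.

u4 ||- ~~(a \/ ~a): no world accessible from u4 forces ~(a \/ ~a).

Yes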